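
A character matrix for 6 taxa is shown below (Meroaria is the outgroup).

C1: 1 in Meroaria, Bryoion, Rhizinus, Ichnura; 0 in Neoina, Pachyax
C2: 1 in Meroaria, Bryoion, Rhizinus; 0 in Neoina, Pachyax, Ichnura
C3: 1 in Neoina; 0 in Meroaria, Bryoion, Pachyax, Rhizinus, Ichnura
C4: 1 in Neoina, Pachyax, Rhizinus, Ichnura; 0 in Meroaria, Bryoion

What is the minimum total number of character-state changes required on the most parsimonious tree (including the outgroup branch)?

Character polarity is set by the outgroup: the derived state is whichever differs from the outgroup's state, so for C1, C2 the derived state is '0', and for the remaining characters it is '1'.
C1 (derived state '0') is shared by Neoina and Pachyax — a synapomorphy uniting that clade.
C2 (derived state '0') is shared by Ichnura, Neoina, and Pachyax — a synapomorphy uniting that clade.
C3: derived state '1' in Neoina only — an autapomorphy, so it tells us nothing about relationships among taxa.
C4 (derived state '1') is shared by Ichnura, Neoina, Pachyax, and Rhizinus — a synapomorphy uniting that clade.
Most parsimonious ingroup topology: (Bryoion,(((Neoina,Pachyax),Ichnura),Rhizinus)).
Changes per character on this tree: C1: 1; C2: 1; C3: 1; C4: 1.
Total = 4.

4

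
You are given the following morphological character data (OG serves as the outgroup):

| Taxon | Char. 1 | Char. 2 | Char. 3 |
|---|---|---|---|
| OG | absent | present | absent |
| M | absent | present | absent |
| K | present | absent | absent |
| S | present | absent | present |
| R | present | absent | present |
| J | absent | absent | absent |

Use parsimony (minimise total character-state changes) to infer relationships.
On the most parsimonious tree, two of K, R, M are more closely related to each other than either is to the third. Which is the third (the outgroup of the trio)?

M

Character polarity is set by the outgroup: the derived state is whichever differs from the outgroup's state, so for Char. 2 the derived state is 'absent', and for the remaining characters it is 'present'.
Char. 1 (derived state 'present') is shared by K, R, and S — a synapomorphy uniting that clade.
Only J, K, R, and S show the derived state 'absent' for Char. 2, supporting them as a clade.
Only R and S show the derived state 'present' for Char. 3, supporting them as a clade.
Most parsimonious ingroup topology: (M,((K,(S,R)),J)).
K and R share a more recent common ancestor with each other than either does with M, so M is the least closely related of the three.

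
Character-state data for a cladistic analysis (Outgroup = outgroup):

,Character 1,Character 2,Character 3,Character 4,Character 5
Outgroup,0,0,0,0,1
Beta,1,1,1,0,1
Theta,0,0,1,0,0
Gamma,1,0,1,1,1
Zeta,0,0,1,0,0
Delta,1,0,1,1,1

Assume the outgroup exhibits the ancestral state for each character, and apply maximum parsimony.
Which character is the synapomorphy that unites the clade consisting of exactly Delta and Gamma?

Character polarity is set by the outgroup: the derived state is whichever differs from the outgroup's state, so for Character 5 the derived state is '0', and for the remaining characters it is '1'.
Character 1 (derived state '1') is shared by Beta, Delta, and Gamma — a synapomorphy uniting that clade.
Character 2: derived state '1' in Beta only — an autapomorphy, so it tells us nothing about relationships among taxa.
Character 3 (derived state '1') is shared by all ingroup taxa — unites the whole ingroup.
Character 4 (derived state '1') is shared by Delta and Gamma — a synapomorphy uniting that clade.
Character 5: derived state '0' in Theta and Zeta only — synapomorphy for {Theta, Zeta}.
Most parsimonious ingroup topology: ((Beta,(Gamma,Delta)),(Theta,Zeta)).
The clade {Delta, Gamma} is supported by Character 4: its derived state '1' occurs in exactly those taxa and in no other taxon (including the outgroup).

Character 4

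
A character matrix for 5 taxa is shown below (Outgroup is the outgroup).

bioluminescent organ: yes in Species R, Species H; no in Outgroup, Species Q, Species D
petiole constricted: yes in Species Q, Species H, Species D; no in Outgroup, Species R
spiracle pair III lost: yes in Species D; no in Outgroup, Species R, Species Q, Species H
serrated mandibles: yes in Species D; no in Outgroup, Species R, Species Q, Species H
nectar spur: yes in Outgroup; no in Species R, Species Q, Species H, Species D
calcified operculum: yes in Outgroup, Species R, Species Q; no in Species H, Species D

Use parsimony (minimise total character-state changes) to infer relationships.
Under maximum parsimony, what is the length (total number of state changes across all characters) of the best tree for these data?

Character polarity is set by the outgroup: the derived state is whichever differs from the outgroup's state, so for nectar spur, calcified operculum the derived state is 'no', and for the remaining characters it is 'yes'.
bioluminescent organ (state 'yes') occurs in Species H and Species R but conflicts with the nesting implied by the other characters — most parsimoniously interpreted as homoplasy.
Only Species D, Species H, and Species Q show the derived state 'yes' for petiole constricted, supporting them as a clade.
spiracle pair III lost (derived state 'yes') is unique to Species D (autapomorphy; uninformative for grouping).
serrated mandibles: derived state 'yes' in Species D only — an autapomorphy, so it tells us nothing about relationships among taxa.
nectar spur (derived state 'no') is shared by all ingroup taxa — unites the whole ingroup.
calcified operculum: derived state 'no' in Species D and Species H only — synapomorphy for {Species D, Species H}.
Most parsimonious ingroup topology: (Species R,((Species D,Species H),Species Q)).
Changes per character on this tree: bioluminescent organ: 2; petiole constricted: 1; spiracle pair III lost: 1; serrated mandibles: 1; nectar spur: 1; calcified operculum: 1.
Total = 7.

7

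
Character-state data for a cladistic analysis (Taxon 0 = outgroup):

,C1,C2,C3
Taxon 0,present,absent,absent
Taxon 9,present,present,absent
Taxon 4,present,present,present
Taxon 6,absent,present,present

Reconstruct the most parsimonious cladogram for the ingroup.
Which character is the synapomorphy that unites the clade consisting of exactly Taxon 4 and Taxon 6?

Character polarity is set by the outgroup: the derived state is whichever differs from the outgroup's state, so for C1 the derived state is 'absent', and for the remaining characters it is 'present'.
C1: derived state 'absent' in Taxon 6 only — an autapomorphy, so it tells us nothing about relationships among taxa.
C2 (derived state 'present') is shared by all ingroup taxa — unites the whole ingroup.
C3: derived state 'present' in Taxon 4 and Taxon 6 only — synapomorphy for {Taxon 4, Taxon 6}.
Most parsimonious ingroup topology: ((Taxon 4,Taxon 6),Taxon 9).
The clade {Taxon 4, Taxon 6} is supported by C3: its derived state 'present' occurs in exactly those taxa and in no other taxon (including the outgroup).

C3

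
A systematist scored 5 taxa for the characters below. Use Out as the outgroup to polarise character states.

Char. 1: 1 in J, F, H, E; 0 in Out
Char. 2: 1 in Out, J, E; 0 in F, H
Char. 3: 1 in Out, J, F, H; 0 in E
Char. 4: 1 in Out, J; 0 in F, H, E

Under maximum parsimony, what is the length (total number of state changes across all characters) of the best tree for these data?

4

Character polarity is set by the outgroup: the derived state is whichever differs from the outgroup's state, so for Char. 2, Char. 3, Char. 4 the derived state is '0', and for the remaining characters it is '1'.
Char. 1 (derived state '1') is shared by all ingroup taxa — unites the whole ingroup.
Char. 2: derived state '0' in F and H only — synapomorphy for {F, H}.
Char. 3: derived state '0' in E only — an autapomorphy, so it tells us nothing about relationships among taxa.
Only E, F, and H show the derived state '0' for Char. 4, supporting them as a clade.
Most parsimonious ingroup topology: (J,((F,H),E)).
Changes per character on this tree: Char. 1: 1; Char. 2: 1; Char. 3: 1; Char. 4: 1.
Total = 4.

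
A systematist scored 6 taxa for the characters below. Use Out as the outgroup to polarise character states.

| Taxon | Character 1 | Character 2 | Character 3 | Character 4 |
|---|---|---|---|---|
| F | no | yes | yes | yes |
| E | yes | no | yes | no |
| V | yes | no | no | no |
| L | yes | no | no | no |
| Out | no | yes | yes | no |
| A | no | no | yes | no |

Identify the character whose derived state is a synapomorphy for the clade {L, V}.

Character 3

Character polarity is set by the outgroup: the derived state is whichever differs from the outgroup's state, so for Character 2, Character 3 the derived state is 'no', and for the remaining characters it is 'yes'.
Character 1: derived state 'yes' in E, L, and V only — synapomorphy for {E, L, V}.
Character 2: derived state 'no' in A, E, L, and V only — synapomorphy for {A, E, L, V}.
Character 3 (derived state 'no') is shared by L and V — a synapomorphy uniting that clade.
Character 4: derived state 'yes' in F only — an autapomorphy, so it tells us nothing about relationships among taxa.
Most parsimonious ingroup topology: (((E,(L,V)),A),F).
The clade {L, V} is supported by Character 3: its derived state 'no' occurs in exactly those taxa and in no other taxon (including the outgroup).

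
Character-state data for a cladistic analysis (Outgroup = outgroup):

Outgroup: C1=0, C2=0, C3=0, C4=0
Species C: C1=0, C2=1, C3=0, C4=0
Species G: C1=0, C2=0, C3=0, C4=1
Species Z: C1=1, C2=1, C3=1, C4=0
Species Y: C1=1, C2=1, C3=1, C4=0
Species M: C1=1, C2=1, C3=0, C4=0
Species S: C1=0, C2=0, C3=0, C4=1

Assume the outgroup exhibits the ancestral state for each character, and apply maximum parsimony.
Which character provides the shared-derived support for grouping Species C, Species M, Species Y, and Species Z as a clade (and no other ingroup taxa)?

The outgroup has state '0' for every character, so '1' is the derived state throughout.
Only Species M, Species Y, and Species Z show the derived state '1' for C1, supporting them as a clade.
C2: derived state '1' in Species C, Species M, Species Y, and Species Z only — synapomorphy for {Species C, Species M, Species Y, Species Z}.
Only Species Y and Species Z show the derived state '1' for C3, supporting them as a clade.
C4: derived state '1' in Species G and Species S only — synapomorphy for {Species G, Species S}.
Most parsimonious ingroup topology: ((Species C,((Species Z,Species Y),Species M)),(Species G,Species S)).
The clade {Species C, Species M, Species Y, Species Z} is supported by C2: its derived state '1' occurs in exactly those taxa and in no other taxon (including the outgroup).

C2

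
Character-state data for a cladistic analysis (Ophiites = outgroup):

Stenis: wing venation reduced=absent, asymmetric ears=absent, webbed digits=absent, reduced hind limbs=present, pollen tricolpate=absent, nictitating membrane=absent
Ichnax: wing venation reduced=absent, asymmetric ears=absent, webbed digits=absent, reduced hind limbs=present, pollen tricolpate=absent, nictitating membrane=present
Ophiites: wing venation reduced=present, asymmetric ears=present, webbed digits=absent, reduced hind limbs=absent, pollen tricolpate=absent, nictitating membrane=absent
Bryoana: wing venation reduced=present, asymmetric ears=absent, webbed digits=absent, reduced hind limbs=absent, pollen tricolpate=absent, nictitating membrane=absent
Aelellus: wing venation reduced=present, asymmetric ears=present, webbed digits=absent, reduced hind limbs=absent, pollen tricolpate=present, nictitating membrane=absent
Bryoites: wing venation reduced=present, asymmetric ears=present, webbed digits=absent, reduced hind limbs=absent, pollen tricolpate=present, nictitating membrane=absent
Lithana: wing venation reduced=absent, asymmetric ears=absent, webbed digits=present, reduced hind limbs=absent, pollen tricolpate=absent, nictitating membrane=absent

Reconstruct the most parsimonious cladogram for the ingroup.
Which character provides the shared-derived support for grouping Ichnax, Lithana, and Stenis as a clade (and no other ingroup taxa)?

wing venation reduced

Character polarity is set by the outgroup: the derived state is whichever differs from the outgroup's state, so for wing venation reduced, asymmetric ears the derived state is 'absent', and for the remaining characters it is 'present'.
Only Ichnax, Lithana, and Stenis show the derived state 'absent' for wing venation reduced, supporting them as a clade.
Only Bryoana, Ichnax, Lithana, and Stenis show the derived state 'absent' for asymmetric ears, supporting them as a clade.
webbed digits: derived state 'present' in Lithana only — an autapomorphy, so it tells us nothing about relationships among taxa.
Only Ichnax and Stenis show the derived state 'present' for reduced hind limbs, supporting them as a clade.
Only Aelellus and Bryoites show the derived state 'present' for pollen tricolpate, supporting them as a clade.
nictitating membrane (derived state 'present') is unique to Ichnax (autapomorphy; uninformative for grouping).
Most parsimonious ingroup topology: (((Lithana,(Stenis,Ichnax)),Bryoana),(Aelellus,Bryoites)).
The clade {Ichnax, Lithana, Stenis} is supported by wing venation reduced: its derived state 'absent' occurs in exactly those taxa and in no other taxon (including the outgroup).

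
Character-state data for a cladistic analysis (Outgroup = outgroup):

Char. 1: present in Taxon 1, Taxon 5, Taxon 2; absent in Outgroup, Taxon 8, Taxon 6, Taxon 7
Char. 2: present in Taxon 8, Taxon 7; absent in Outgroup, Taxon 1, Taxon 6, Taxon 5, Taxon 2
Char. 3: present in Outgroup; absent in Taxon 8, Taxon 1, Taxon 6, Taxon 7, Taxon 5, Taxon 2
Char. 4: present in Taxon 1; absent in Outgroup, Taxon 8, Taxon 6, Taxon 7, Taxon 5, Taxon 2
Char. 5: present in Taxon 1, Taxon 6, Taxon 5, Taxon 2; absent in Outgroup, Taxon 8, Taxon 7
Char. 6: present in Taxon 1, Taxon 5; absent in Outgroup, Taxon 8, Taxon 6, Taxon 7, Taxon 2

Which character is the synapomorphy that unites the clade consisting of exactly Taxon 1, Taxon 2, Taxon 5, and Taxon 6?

Char. 5

Character polarity is set by the outgroup: the derived state is whichever differs from the outgroup's state, so for Char. 3 the derived state is 'absent', and for the remaining characters it is 'present'.
Only Taxon 1, Taxon 2, and Taxon 5 show the derived state 'present' for Char. 1, supporting them as a clade.
Only Taxon 7 and Taxon 8 show the derived state 'present' for Char. 2, supporting them as a clade.
Char. 3 (derived state 'absent') is shared by all ingroup taxa — unites the whole ingroup.
Char. 4 (derived state 'present') is unique to Taxon 1 (autapomorphy; uninformative for grouping).
Only Taxon 1, Taxon 2, Taxon 5, and Taxon 6 show the derived state 'present' for Char. 5, supporting them as a clade.
Char. 6 (derived state 'present') is shared by Taxon 1 and Taxon 5 — a synapomorphy uniting that clade.
Most parsimonious ingroup topology: ((Taxon 6,((Taxon 1,Taxon 5),Taxon 2)),(Taxon 7,Taxon 8)).
The clade {Taxon 1, Taxon 2, Taxon 5, Taxon 6} is supported by Char. 5: its derived state 'present' occurs in exactly those taxa and in no other taxon (including the outgroup).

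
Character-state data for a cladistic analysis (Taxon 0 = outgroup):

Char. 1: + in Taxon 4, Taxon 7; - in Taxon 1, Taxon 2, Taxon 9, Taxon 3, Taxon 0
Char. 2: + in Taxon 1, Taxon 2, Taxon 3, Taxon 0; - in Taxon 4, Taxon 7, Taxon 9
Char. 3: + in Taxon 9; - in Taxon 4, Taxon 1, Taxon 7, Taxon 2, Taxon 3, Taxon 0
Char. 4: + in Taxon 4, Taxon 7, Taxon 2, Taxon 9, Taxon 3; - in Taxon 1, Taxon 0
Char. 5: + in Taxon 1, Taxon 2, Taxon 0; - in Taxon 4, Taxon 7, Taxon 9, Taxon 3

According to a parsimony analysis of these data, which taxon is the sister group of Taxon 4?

Character polarity is set by the outgroup: the derived state is whichever differs from the outgroup's state, so for Char. 2, Char. 5 the derived state is '-', and for the remaining characters it is '+'.
Only Taxon 4 and Taxon 7 show the derived state '+' for Char. 1, supporting them as a clade.
Char. 2 (derived state '-') is shared by Taxon 4, Taxon 7, and Taxon 9 — a synapomorphy uniting that clade.
Char. 3 (derived state '+') is unique to Taxon 9 (autapomorphy; uninformative for grouping).
Only Taxon 2, Taxon 3, Taxon 4, Taxon 7, and Taxon 9 show the derived state '+' for Char. 4, supporting them as a clade.
Only Taxon 3, Taxon 4, Taxon 7, and Taxon 9 show the derived state '-' for Char. 5, supporting them as a clade.
Most parsimonious ingroup topology: ((((Taxon 9,(Taxon 4,Taxon 7)),Taxon 3),Taxon 2),Taxon 1).
Taxon 4 and Taxon 7 form a cherry on this tree, so they are sister taxa.

Taxon 7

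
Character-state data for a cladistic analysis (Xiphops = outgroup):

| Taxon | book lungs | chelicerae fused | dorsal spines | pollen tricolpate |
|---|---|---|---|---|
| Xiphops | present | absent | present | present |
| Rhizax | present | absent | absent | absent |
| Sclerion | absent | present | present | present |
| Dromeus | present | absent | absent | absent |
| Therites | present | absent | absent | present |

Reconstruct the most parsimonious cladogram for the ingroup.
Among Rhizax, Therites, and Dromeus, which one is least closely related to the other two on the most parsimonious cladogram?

Character polarity is set by the outgroup: the derived state is whichever differs from the outgroup's state, so for book lungs, dorsal spines, pollen tricolpate the derived state is 'absent', and for the remaining characters it is 'present'.
book lungs: derived state 'absent' in Sclerion only — an autapomorphy, so it tells us nothing about relationships among taxa.
chelicerae fused: derived state 'present' in Sclerion only — an autapomorphy, so it tells us nothing about relationships among taxa.
dorsal spines: derived state 'absent' in Dromeus, Rhizax, and Therites only — synapomorphy for {Dromeus, Rhizax, Therites}.
pollen tricolpate (derived state 'absent') is shared by Dromeus and Rhizax — a synapomorphy uniting that clade.
Most parsimonious ingroup topology: (((Rhizax,Dromeus),Therites),Sclerion).
Rhizax and Dromeus share a more recent common ancestor with each other than either does with Therites, so Therites is the least closely related of the three.

Therites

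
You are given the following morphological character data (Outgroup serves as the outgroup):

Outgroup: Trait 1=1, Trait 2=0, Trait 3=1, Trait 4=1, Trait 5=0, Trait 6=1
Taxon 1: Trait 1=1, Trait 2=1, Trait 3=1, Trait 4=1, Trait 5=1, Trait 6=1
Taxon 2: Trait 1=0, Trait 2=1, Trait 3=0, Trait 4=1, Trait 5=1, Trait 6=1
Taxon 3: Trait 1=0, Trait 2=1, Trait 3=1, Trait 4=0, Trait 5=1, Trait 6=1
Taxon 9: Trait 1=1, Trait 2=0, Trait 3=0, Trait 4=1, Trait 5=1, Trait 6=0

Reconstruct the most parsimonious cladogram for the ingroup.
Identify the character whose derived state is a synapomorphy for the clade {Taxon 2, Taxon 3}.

Trait 1

Character polarity is set by the outgroup: the derived state is whichever differs from the outgroup's state, so for Trait 1, Trait 3, Trait 4, Trait 6 the derived state is '0', and for the remaining characters it is '1'.
Only Taxon 2 and Taxon 3 show the derived state '0' for Trait 1, supporting them as a clade.
Only Taxon 1, Taxon 2, and Taxon 3 show the derived state '1' for Trait 2, supporting them as a clade.
Trait 3 (state '0') occurs in Taxon 2 and Taxon 9 but conflicts with the nesting implied by the other characters — most parsimoniously interpreted as homoplasy.
Trait 4: derived state '0' in Taxon 3 only — an autapomorphy, so it tells us nothing about relationships among taxa.
All ingroup taxa share the derived state '1' for Trait 5; it defines the ingroup but does not resolve relationships within it.
Trait 6 (derived state '0') is unique to Taxon 9 (autapomorphy; uninformative for grouping).
Most parsimonious ingroup topology: ((Taxon 1,(Taxon 2,Taxon 3)),Taxon 9).
The clade {Taxon 2, Taxon 3} is supported by Trait 1: its derived state '0' occurs in exactly those taxa and in no other taxon (including the outgroup).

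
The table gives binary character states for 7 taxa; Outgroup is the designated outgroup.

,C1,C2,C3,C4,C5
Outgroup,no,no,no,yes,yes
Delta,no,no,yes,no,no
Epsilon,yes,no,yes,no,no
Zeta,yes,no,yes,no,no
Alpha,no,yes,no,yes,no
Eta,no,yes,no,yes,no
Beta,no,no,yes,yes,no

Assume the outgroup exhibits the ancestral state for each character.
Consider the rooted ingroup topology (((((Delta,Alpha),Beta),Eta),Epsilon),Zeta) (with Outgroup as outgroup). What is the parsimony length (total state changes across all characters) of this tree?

Map each character onto (((((Delta,Alpha),Beta),Eta),Epsilon),Zeta) (rooted by Outgroup) and count the minimum state changes it requires (Fitch parsimony):
C1: 2; C2: 2; C3: 3; C4: 3; C5: 1.
Total tree length = 11.

11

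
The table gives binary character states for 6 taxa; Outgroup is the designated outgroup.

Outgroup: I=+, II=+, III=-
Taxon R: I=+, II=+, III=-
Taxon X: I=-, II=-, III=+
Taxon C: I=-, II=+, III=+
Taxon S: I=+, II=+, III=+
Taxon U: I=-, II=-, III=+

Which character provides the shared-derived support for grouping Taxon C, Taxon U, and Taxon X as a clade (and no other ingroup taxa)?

Character polarity is set by the outgroup: the derived state is whichever differs from the outgroup's state, so for I, II the derived state is '-', and for the remaining characters it is '+'.
I (derived state '-') is shared by Taxon C, Taxon U, and Taxon X — a synapomorphy uniting that clade.
II: derived state '-' in Taxon U and Taxon X only — synapomorphy for {Taxon U, Taxon X}.
III (derived state '+') is shared by Taxon C, Taxon S, Taxon U, and Taxon X — a synapomorphy uniting that clade.
Most parsimonious ingroup topology: (Taxon R,(((Taxon X,Taxon U),Taxon C),Taxon S)).
The clade {Taxon C, Taxon U, Taxon X} is supported by I: its derived state '-' occurs in exactly those taxa and in no other taxon (including the outgroup).

I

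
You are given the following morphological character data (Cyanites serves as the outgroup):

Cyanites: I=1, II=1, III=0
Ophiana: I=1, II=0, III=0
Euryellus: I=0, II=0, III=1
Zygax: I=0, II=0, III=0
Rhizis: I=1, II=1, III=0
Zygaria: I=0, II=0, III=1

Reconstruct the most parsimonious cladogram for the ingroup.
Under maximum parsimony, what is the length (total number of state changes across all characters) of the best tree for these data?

3

Character polarity is set by the outgroup: the derived state is whichever differs from the outgroup's state, so for I, II the derived state is '0', and for the remaining characters it is '1'.
I (derived state '0') is shared by Euryellus, Zygaria, and Zygax — a synapomorphy uniting that clade.
Only Euryellus, Ophiana, Zygaria, and Zygax show the derived state '0' for II, supporting them as a clade.
III: derived state '1' in Euryellus and Zygaria only — synapomorphy for {Euryellus, Zygaria}.
Most parsimonious ingroup topology: ((Ophiana,((Euryellus,Zygaria),Zygax)),Rhizis).
Changes per character on this tree: I: 1; II: 1; III: 1.
Total = 3.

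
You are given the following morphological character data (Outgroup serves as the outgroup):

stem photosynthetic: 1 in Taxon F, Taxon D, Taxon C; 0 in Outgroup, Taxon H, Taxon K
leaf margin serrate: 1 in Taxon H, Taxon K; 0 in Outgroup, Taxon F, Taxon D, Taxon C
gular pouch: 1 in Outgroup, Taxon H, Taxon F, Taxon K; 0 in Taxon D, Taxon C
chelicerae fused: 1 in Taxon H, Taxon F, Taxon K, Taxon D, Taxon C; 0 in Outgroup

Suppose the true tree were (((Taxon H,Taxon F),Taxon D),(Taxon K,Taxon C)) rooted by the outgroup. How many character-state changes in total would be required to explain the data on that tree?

Map each character onto (((Taxon H,Taxon F),Taxon D),(Taxon K,Taxon C)) (rooted by Outgroup) and count the minimum state changes it requires (Fitch parsimony):
stem photosynthetic: 3; leaf margin serrate: 2; gular pouch: 2; chelicerae fused: 1.
Total tree length = 8.

8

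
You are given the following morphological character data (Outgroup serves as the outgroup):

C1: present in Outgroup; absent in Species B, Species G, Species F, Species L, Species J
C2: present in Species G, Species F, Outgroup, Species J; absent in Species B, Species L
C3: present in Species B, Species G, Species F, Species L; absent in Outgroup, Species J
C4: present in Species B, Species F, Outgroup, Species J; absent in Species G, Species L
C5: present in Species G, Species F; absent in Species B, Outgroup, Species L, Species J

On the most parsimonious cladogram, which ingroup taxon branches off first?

Character polarity is set by the outgroup: the derived state is whichever differs from the outgroup's state, so for C1, C2, C4 the derived state is 'absent', and for the remaining characters it is 'present'.
All ingroup taxa share the derived state 'absent' for C1; it defines the ingroup but does not resolve relationships within it.
Only Species B and Species L show the derived state 'absent' for C2, supporting them as a clade.
C3: derived state 'present' in Species B, Species F, Species G, and Species L only — synapomorphy for {Species B, Species F, Species G, Species L}.
C4 (state 'absent') occurs in Species G and Species L but conflicts with the nesting implied by the other characters — most parsimoniously interpreted as homoplasy.
Only Species F and Species G show the derived state 'present' for C5, supporting them as a clade.
Most parsimonious ingroup topology: (Species J,((Species B,Species L),(Species F,Species G))).
Species J is sister to the clade containing all other ingroup taxa, so it is the earliest-diverging (most basal) ingroup lineage.

Species J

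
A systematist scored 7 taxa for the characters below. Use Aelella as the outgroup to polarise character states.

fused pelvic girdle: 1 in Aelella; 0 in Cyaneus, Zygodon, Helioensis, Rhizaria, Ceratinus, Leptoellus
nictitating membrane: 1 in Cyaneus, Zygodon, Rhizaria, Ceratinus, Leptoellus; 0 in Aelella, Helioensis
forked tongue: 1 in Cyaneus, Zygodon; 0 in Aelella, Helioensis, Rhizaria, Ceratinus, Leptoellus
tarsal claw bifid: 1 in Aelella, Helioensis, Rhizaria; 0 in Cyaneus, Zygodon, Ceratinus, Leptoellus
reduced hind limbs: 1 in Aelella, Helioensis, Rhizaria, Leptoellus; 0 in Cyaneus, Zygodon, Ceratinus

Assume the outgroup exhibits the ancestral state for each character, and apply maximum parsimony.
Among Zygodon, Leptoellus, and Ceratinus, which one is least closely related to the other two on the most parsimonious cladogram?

Leptoellus

Character polarity is set by the outgroup: the derived state is whichever differs from the outgroup's state, so for fused pelvic girdle, tarsal claw bifid, reduced hind limbs the derived state is '0', and for the remaining characters it is '1'.
fused pelvic girdle (derived state '0') is shared by all ingroup taxa — unites the whole ingroup.
Only Ceratinus, Cyaneus, Leptoellus, Rhizaria, and Zygodon show the derived state '1' for nictitating membrane, supporting them as a clade.
forked tongue (derived state '1') is shared by Cyaneus and Zygodon — a synapomorphy uniting that clade.
tarsal claw bifid (derived state '0') is shared by Ceratinus, Cyaneus, Leptoellus, and Zygodon — a synapomorphy uniting that clade.
reduced hind limbs (derived state '0') is shared by Ceratinus, Cyaneus, and Zygodon — a synapomorphy uniting that clade.
Most parsimonious ingroup topology: (((((Cyaneus,Zygodon),Ceratinus),Leptoellus),Rhizaria),Helioensis).
Zygodon and Ceratinus share a more recent common ancestor with each other than either does with Leptoellus, so Leptoellus is the least closely related of the three.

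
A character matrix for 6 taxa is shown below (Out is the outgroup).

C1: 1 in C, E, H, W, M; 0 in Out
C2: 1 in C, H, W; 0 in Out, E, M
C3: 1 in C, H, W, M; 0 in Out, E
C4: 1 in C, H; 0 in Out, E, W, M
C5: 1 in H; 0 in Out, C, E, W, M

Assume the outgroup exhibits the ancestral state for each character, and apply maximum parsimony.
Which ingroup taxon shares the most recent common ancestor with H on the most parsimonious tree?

C

The outgroup has state '0' for every character, so '1' is the derived state throughout.
All ingroup taxa share the derived state '1' for C1; it defines the ingroup but does not resolve relationships within it.
C2: derived state '1' in C, H, and W only — synapomorphy for {C, H, W}.
Only C, H, M, and W show the derived state '1' for C3, supporting them as a clade.
C4: derived state '1' in C and H only — synapomorphy for {C, H}.
C5: derived state '1' in H only — an autapomorphy, so it tells us nothing about relationships among taxa.
Most parsimonious ingroup topology: ((((C,H),W),M),E).
H and C form a cherry on this tree, so they are sister taxa.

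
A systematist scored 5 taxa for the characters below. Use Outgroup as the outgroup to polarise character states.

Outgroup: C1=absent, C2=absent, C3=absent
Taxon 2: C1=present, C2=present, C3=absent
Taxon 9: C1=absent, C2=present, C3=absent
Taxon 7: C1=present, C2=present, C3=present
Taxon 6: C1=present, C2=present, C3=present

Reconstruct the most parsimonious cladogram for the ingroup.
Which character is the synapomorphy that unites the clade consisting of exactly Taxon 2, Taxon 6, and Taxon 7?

C1

The outgroup has state 'absent' for every character, so 'present' is the derived state throughout.
C1 (derived state 'present') is shared by Taxon 2, Taxon 6, and Taxon 7 — a synapomorphy uniting that clade.
C2 (derived state 'present') is shared by all ingroup taxa — unites the whole ingroup.
C3: derived state 'present' in Taxon 6 and Taxon 7 only — synapomorphy for {Taxon 6, Taxon 7}.
Most parsimonious ingroup topology: ((Taxon 2,(Taxon 7,Taxon 6)),Taxon 9).
The clade {Taxon 2, Taxon 6, Taxon 7} is supported by C1: its derived state 'present' occurs in exactly those taxa and in no other taxon (including the outgroup).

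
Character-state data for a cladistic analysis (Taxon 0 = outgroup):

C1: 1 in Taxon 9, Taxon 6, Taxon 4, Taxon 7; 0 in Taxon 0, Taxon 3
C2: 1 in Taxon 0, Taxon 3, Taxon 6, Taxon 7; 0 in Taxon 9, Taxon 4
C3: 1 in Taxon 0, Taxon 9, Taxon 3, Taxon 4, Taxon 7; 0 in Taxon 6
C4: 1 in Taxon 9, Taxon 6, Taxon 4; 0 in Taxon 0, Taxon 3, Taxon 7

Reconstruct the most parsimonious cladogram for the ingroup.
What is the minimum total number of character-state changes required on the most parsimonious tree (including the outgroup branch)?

Character polarity is set by the outgroup: the derived state is whichever differs from the outgroup's state, so for C2, C3 the derived state is '0', and for the remaining characters it is '1'.
C1 (derived state '1') is shared by Taxon 4, Taxon 6, Taxon 7, and Taxon 9 — a synapomorphy uniting that clade.
C2 (derived state '0') is shared by Taxon 4 and Taxon 9 — a synapomorphy uniting that clade.
C3: derived state '0' in Taxon 6 only — an autapomorphy, so it tells us nothing about relationships among taxa.
C4 (derived state '1') is shared by Taxon 4, Taxon 6, and Taxon 9 — a synapomorphy uniting that clade.
Most parsimonious ingroup topology: ((Taxon 7,(Taxon 6,(Taxon 9,Taxon 4))),Taxon 3).
Changes per character on this tree: C1: 1; C2: 1; C3: 1; C4: 1.
Total = 4.

4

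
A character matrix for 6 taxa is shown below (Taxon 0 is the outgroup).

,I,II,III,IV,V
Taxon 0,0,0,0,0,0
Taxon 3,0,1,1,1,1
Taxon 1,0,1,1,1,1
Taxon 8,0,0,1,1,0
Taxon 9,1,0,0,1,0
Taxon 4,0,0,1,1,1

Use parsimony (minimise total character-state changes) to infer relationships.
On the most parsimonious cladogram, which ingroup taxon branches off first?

Taxon 9

The outgroup has state '0' for every character, so '1' is the derived state throughout.
I: derived state '1' in Taxon 9 only — an autapomorphy, so it tells us nothing about relationships among taxa.
II: derived state '1' in Taxon 1 and Taxon 3 only — synapomorphy for {Taxon 1, Taxon 3}.
III (derived state '1') is shared by Taxon 1, Taxon 3, Taxon 4, and Taxon 8 — a synapomorphy uniting that clade.
All ingroup taxa share the derived state '1' for IV; it defines the ingroup but does not resolve relationships within it.
Only Taxon 1, Taxon 3, and Taxon 4 show the derived state '1' for V, supporting them as a clade.
Most parsimonious ingroup topology: ((((Taxon 3,Taxon 1),Taxon 4),Taxon 8),Taxon 9).
Taxon 9 is sister to the clade containing all other ingroup taxa, so it is the earliest-diverging (most basal) ingroup lineage.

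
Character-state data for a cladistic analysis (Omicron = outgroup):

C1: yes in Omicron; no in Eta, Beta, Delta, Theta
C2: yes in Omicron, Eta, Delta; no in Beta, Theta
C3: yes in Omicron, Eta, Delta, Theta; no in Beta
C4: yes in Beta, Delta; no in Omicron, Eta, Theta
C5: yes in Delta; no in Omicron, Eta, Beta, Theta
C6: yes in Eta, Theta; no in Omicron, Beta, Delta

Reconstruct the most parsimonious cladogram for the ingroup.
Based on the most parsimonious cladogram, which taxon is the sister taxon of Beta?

Delta

Character polarity is set by the outgroup: the derived state is whichever differs from the outgroup's state, so for C1, C2, C3 the derived state is 'no', and for the remaining characters it is 'yes'.
All ingroup taxa share the derived state 'no' for C1; it defines the ingroup but does not resolve relationships within it.
C2 groups Beta and Theta, which is incompatible with the clades supported by the remaining characters; treating it as convergent (homoplasy) costs fewer steps than any alternative tree.
C3: derived state 'no' in Beta only — an autapomorphy, so it tells us nothing about relationships among taxa.
C4: derived state 'yes' in Beta and Delta only — synapomorphy for {Beta, Delta}.
C5 (derived state 'yes') is unique to Delta (autapomorphy; uninformative for grouping).
Only Eta and Theta show the derived state 'yes' for C6, supporting them as a clade.
Most parsimonious ingroup topology: ((Eta,Theta),(Beta,Delta)).
Beta and Delta form a cherry on this tree, so they are sister taxa.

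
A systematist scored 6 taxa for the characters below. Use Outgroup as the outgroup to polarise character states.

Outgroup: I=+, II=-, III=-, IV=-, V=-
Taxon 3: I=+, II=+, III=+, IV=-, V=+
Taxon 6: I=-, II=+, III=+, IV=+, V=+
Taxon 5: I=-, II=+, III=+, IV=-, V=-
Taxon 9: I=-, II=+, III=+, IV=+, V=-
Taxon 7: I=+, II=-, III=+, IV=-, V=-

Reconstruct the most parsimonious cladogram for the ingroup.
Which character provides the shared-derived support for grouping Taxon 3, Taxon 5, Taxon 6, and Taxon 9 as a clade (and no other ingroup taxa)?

Character polarity is set by the outgroup: the derived state is whichever differs from the outgroup's state, so for I the derived state is '-', and for the remaining characters it is '+'.
I (derived state '-') is shared by Taxon 5, Taxon 6, and Taxon 9 — a synapomorphy uniting that clade.
II (derived state '+') is shared by Taxon 3, Taxon 5, Taxon 6, and Taxon 9 — a synapomorphy uniting that clade.
All ingroup taxa share the derived state '+' for III; it defines the ingroup but does not resolve relationships within it.
IV: derived state '+' in Taxon 6 and Taxon 9 only — synapomorphy for {Taxon 6, Taxon 9}.
V groups Taxon 3 and Taxon 6, which is incompatible with the clades supported by the remaining characters; treating it as convergent (homoplasy) costs fewer steps than any alternative tree.
Most parsimonious ingroup topology: ((Taxon 3,((Taxon 6,Taxon 9),Taxon 5)),Taxon 7).
The clade {Taxon 3, Taxon 5, Taxon 6, Taxon 9} is supported by II: its derived state '+' occurs in exactly those taxa and in no other taxon (including the outgroup).

II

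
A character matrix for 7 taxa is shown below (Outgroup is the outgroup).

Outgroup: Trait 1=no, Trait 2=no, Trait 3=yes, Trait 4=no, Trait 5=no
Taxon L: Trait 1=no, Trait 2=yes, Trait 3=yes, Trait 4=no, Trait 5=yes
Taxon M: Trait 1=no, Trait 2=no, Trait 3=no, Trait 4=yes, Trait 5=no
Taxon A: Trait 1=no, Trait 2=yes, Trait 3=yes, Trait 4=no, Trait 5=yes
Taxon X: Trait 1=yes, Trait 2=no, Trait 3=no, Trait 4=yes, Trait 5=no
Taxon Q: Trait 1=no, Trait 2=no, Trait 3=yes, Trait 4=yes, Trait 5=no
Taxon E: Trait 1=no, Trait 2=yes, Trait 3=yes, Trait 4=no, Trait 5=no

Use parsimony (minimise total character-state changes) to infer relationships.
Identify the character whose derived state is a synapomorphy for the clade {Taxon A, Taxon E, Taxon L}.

Character polarity is set by the outgroup: the derived state is whichever differs from the outgroup's state, so for Trait 3 the derived state is 'no', and for the remaining characters it is 'yes'.
Trait 1 (derived state 'yes') is unique to Taxon X (autapomorphy; uninformative for grouping).
Trait 2 (derived state 'yes') is shared by Taxon A, Taxon E, and Taxon L — a synapomorphy uniting that clade.
Trait 3 (derived state 'no') is shared by Taxon M and Taxon X — a synapomorphy uniting that clade.
Trait 4 (derived state 'yes') is shared by Taxon M, Taxon Q, and Taxon X — a synapomorphy uniting that clade.
Trait 5 (derived state 'yes') is shared by Taxon A and Taxon L — a synapomorphy uniting that clade.
Most parsimonious ingroup topology: (((Taxon L,Taxon A),Taxon E),((Taxon M,Taxon X),Taxon Q)).
The clade {Taxon A, Taxon E, Taxon L} is supported by Trait 2: its derived state 'yes' occurs in exactly those taxa and in no other taxon (including the outgroup).

Trait 2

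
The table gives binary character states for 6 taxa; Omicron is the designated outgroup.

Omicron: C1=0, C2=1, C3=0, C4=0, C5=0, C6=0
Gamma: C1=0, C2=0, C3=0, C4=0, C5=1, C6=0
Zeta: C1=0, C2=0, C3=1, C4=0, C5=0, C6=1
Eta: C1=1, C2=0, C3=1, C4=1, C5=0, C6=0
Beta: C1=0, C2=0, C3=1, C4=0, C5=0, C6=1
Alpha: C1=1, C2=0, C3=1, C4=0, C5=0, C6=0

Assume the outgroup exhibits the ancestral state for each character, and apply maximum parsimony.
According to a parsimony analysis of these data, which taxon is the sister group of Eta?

Alpha

Character polarity is set by the outgroup: the derived state is whichever differs from the outgroup's state, so for C2 the derived state is '0', and for the remaining characters it is '1'.
Only Alpha and Eta show the derived state '1' for C1, supporting them as a clade.
All ingroup taxa share the derived state '0' for C2; it defines the ingroup but does not resolve relationships within it.
C3 (derived state '1') is shared by Alpha, Beta, Eta, and Zeta — a synapomorphy uniting that clade.
C4: derived state '1' in Eta only — an autapomorphy, so it tells us nothing about relationships among taxa.
C5: derived state '1' in Gamma only — an autapomorphy, so it tells us nothing about relationships among taxa.
Only Beta and Zeta show the derived state '1' for C6, supporting them as a clade.
Most parsimonious ingroup topology: (Gamma,((Zeta,Beta),(Eta,Alpha))).
Eta and Alpha form a cherry on this tree, so they are sister taxa.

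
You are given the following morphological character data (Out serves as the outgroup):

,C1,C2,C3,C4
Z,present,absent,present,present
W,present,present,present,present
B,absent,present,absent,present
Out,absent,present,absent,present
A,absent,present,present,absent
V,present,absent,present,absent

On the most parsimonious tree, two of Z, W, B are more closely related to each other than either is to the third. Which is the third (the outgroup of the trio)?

Character polarity is set by the outgroup: the derived state is whichever differs from the outgroup's state, so for C2, C4 the derived state is 'absent', and for the remaining characters it is 'present'.
Only V, W, and Z show the derived state 'present' for C1, supporting them as a clade.
C2 (derived state 'absent') is shared by V and Z — a synapomorphy uniting that clade.
C3: derived state 'present' in A, V, W, and Z only — synapomorphy for {A, V, W, Z}.
C4 groups A and V, which is incompatible with the clades supported by the remaining characters; treating it as convergent (homoplasy) costs fewer steps than any alternative tree.
Most parsimonious ingroup topology: ((((Z,V),W),A),B).
Z and W share a more recent common ancestor with each other than either does with B, so B is the least closely related of the three.

B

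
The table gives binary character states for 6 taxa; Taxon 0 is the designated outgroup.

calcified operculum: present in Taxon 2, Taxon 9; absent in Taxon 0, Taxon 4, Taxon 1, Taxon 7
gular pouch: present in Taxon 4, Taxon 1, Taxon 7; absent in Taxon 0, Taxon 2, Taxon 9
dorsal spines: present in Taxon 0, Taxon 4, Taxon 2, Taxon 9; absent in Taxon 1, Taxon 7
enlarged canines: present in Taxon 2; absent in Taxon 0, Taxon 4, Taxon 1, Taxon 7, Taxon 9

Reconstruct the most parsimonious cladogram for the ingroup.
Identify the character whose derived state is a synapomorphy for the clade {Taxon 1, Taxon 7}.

dorsal spines

Character polarity is set by the outgroup: the derived state is whichever differs from the outgroup's state, so for dorsal spines the derived state is 'absent', and for the remaining characters it is 'present'.
calcified operculum (derived state 'present') is shared by Taxon 2 and Taxon 9 — a synapomorphy uniting that clade.
gular pouch (derived state 'present') is shared by Taxon 1, Taxon 4, and Taxon 7 — a synapomorphy uniting that clade.
Only Taxon 1 and Taxon 7 show the derived state 'absent' for dorsal spines, supporting them as a clade.
enlarged canines: derived state 'present' in Taxon 2 only — an autapomorphy, so it tells us nothing about relationships among taxa.
Most parsimonious ingroup topology: ((Taxon 4,(Taxon 1,Taxon 7)),(Taxon 2,Taxon 9)).
The clade {Taxon 1, Taxon 7} is supported by dorsal spines: its derived state 'absent' occurs in exactly those taxa and in no other taxon (including the outgroup).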